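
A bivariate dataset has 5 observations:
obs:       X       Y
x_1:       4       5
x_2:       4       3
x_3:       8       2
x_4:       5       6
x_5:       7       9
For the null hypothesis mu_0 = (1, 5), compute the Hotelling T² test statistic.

Step 1 — sample mean vector:
  mean(X) = (4 + 4 + 8 + 5 + 7) / 5 = 28/5 = 5.6
  mean(Y) = (5 + 3 + 2 + 6 + 9) / 5 = 25/5 = 5
  x̄ = (5.6, 5),  deviation x̄ - mu_0 = (5.6, 5) - (1, 5) = (4.6, 0).

Step 2 — sample covariance matrix, S[i,j] = (1/(n-1)) · Σ_k (x_{k,i} - mean_i) · (x_{k,j} - mean_j), divisor n-1 = 4:
  S[X,X] = ((-1.6)·(-1.6) + (-1.6)·(-1.6) + (2.4)·(2.4) + (-0.6)·(-0.6) + (1.4)·(1.4)) / 4 = 13.2/4 = 3.3
  S[X,Y] = ((-1.6)·(0) + (-1.6)·(-2) + (2.4)·(-3) + (-0.6)·(1) + (1.4)·(4)) / 4 = 1/4 = 0.25
  S[Y,Y] = ((0)·(0) + (-2)·(-2) + (-3)·(-3) + (1)·(1) + (4)·(4)) / 4 = 30/4 = 7.5
  S = [[3.3, 0.25],
 [0.25, 7.5]].

Step 3 — invert S. det(S) = 3.3·7.5 - (0.25)² = 24.6875.
  S^{-1} = (1/det) · [[d, -b], [-b, a]] = [[0.3038, -0.0101],
 [-0.0101, 0.1337]].

Step 4 — quadratic form (x̄ - mu_0)^T · S^{-1} · (x̄ - mu_0):
  S^{-1} · (x̄ - mu_0) = (1.3975, -0.0466),
  (x̄ - mu_0)^T · [...] = (4.6)·(1.3975) + (0)·(-0.0466) = 6.4284.

Step 5 — scale by n: T² = 5 · 6.4284 = 32.1418.

T² ≈ 32.1418


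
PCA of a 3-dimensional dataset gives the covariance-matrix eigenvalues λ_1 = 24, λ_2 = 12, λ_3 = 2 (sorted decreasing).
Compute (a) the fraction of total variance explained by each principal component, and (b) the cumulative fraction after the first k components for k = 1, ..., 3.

Step 1 — total variance = trace(Sigma) = Σ λ_i = 24 + 12 + 2 = 38.

Step 2 — fraction explained by component i = λ_i / Σ λ:
  PC1: 24/38 = 0.6316
  PC2: 12/38 = 0.3158
  PC3: 2/38 = 0.0526

Step 3 — cumulative fraction after k components = (λ_1 + ... + λ_k) / Σ λ:
  k = 1: 24/38 = 0.6316
  k = 2: (24 + 12)/38 = 36/38 = 0.9474
  k = 3: (24 + 12 + 2)/38 = 38/38 = 1

Summary (fraction, with percent):

explained: PC1 0.6316 (63.16%), PC2 0.3158 (31.58%), PC3 0.0526 (5.26%);  cumulative: 0.6316, 0.9474, 1


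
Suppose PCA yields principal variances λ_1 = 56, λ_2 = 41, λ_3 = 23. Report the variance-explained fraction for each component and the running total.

Step 1 — total variance = trace(Sigma) = Σ λ_i = 56 + 41 + 23 = 120.

Step 2 — fraction explained by component i = λ_i / Σ λ:
  PC1: 56/120 = 0.4667
  PC2: 41/120 = 0.3417
  PC3: 23/120 = 0.1917

Step 3 — cumulative fraction after k components = (λ_1 + ... + λ_k) / Σ λ:
  k = 1: 56/120 = 0.4667
  k = 2: (56 + 41)/120 = 97/120 = 0.8083
  k = 3: (56 + 41 + 23)/120 = 120/120 = 1

Summary (fraction, with percent):

explained: PC1 0.4667 (46.67%), PC2 0.3417 (34.17%), PC3 0.1917 (19.17%);  cumulative: 0.4667, 0.8083, 1


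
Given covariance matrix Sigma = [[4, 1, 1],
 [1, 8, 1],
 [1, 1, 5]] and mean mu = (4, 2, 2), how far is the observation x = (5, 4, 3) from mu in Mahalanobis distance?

Step 1 — centre the observation: (x - mu) = (1, 2, 1).

Step 2 — invert Sigma (cofactor / det for 3×3, or solve directly):
  Sigma^{-1} = [[0.269, -0.0276, -0.0483],
 [-0.0276, 0.131, -0.0207],
 [-0.0483, -0.0207, 0.2138]].

Step 3 — form the quadratic (x - mu)^T · Sigma^{-1} · (x - mu):
  Sigma^{-1} · (x - mu) = (0.1655, 0.2138, 0.1241).
  (x - mu)^T · [Sigma^{-1} · (x - mu)] = (1)·(0.1655) + (2)·(0.2138) + (1)·(0.1241) = 0.7172.

Step 4 — take square root: d = √(0.7172) ≈ 0.8469.

d(x, mu) = √(0.7172) ≈ 0.8469


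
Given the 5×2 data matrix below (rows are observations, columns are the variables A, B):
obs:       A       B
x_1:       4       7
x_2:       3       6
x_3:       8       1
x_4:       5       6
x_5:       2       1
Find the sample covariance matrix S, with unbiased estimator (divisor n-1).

Step 1 — column means:
  mean(A) = (4 + 3 + 8 + 5 + 2) / 5 = 22/5 = 4.4
  mean(B) = (7 + 6 + 1 + 6 + 1) / 5 = 21/5 = 4.2

Step 2 — sample covariance S[i,j] = (1/(n-1)) · Σ_k (x_{k,i} - mean_i) · (x_{k,j} - mean_j), with n-1 = 4.
  S[A,A] = ((-0.4)·(-0.4) + (-1.4)·(-1.4) + (3.6)·(3.6) + (0.6)·(0.6) + (-2.4)·(-2.4)) / 4 = 21.2/4 = 5.3
  S[A,B] = ((-0.4)·(2.8) + (-1.4)·(1.8) + (3.6)·(-3.2) + (0.6)·(1.8) + (-2.4)·(-3.2)) / 4 = -6.4/4 = -1.6
  S[B,B] = ((2.8)·(2.8) + (1.8)·(1.8) + (-3.2)·(-3.2) + (1.8)·(1.8) + (-3.2)·(-3.2)) / 4 = 34.8/4 = 8.7

S is symmetric (S[j,i] = S[i,j]). Assembling:

S = [[5.3, -1.6],
 [-1.6, 8.7]]


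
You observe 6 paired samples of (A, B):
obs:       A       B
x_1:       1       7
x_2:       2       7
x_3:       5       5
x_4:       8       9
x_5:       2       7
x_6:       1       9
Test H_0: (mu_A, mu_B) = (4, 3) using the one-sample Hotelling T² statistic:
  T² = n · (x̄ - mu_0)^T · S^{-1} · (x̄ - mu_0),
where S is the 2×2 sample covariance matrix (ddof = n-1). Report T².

Step 1 — sample mean vector:
  mean(A) = (1 + 2 + 5 + 8 + 2 + 1) / 6 = 19/6 = 3.1667
  mean(B) = (7 + 7 + 5 + 9 + 7 + 9) / 6 = 44/6 = 7.3333
  x̄ = (3.1667, 7.3333),  deviation x̄ - mu_0 = (3.1667, 7.3333) - (4, 3) = (-0.8333, 4.3333).

Step 2 — sample covariance matrix, S[i,j] = (1/(n-1)) · Σ_k (x_{k,i} - mean_i) · (x_{k,j} - mean_j), divisor n-1 = 5:
  S[A,A] = ((-2.1667)·(-2.1667) + (-1.1667)·(-1.1667) + (1.8333)·(1.8333) + (4.8333)·(4.8333) + (-1.1667)·(-1.1667) + (-2.1667)·(-2.1667)) / 5 = 38.8333/5 = 7.7667
  S[A,B] = ((-2.1667)·(-0.3333) + (-1.1667)·(-0.3333) + (1.8333)·(-2.3333) + (4.8333)·(1.6667) + (-1.1667)·(-0.3333) + (-2.1667)·(1.6667)) / 5 = 1.6667/5 = 0.3333
  S[B,B] = ((-0.3333)·(-0.3333) + (-0.3333)·(-0.3333) + (-2.3333)·(-2.3333) + (1.6667)·(1.6667) + (-0.3333)·(-0.3333) + (1.6667)·(1.6667)) / 5 = 11.3333/5 = 2.2667
  S = [[7.7667, 0.3333],
 [0.3333, 2.2667]].

Step 3 — invert S. det(S) = 7.7667·2.2667 - (0.3333)² = 17.4933.
  S^{-1} = (1/det) · [[d, -b], [-b, a]] = [[0.1296, -0.0191],
 [-0.0191, 0.444]].

Step 4 — quadratic form (x̄ - mu_0)^T · S^{-1} · (x̄ - mu_0):
  S^{-1} · (x̄ - mu_0) = (-0.1905, 1.9398),
  (x̄ - mu_0)^T · [...] = (-0.8333)·(-0.1905) + (4.3333)·(1.9398) = 8.5645.

Step 5 — scale by n: T² = 6 · 8.5645 = 51.3872.

T² ≈ 51.3872


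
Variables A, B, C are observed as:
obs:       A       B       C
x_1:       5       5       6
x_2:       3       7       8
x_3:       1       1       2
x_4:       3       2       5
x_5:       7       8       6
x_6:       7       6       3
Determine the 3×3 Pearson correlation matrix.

Step 1 — column means:
  mean(A) = (5 + 3 + 1 + 3 + 7 + 7) / 6 = 26/6 = 4.3333
  mean(B) = (5 + 7 + 1 + 2 + 8 + 6) / 6 = 29/6 = 4.8333
  mean(C) = (6 + 8 + 2 + 5 + 6 + 3) / 6 = 30/6 = 5

Step 2 — sample variances and covariances s[i,j] = (1/(n-1)) · Σ_k (x_{k,i} - mean_i) · (x_{k,j} - mean_j), with n-1 = 5:
  s[A,A] = ((0.6667)·(0.6667) + (-1.3333)·(-1.3333) + (-3.3333)·(-3.3333) + (-1.3333)·(-1.3333) + (2.6667)·(2.6667) + (2.6667)·(2.6667)) / 5 = 29.3333/5 = 5.8667
  s[A,B] = ((0.6667)·(0.1667) + (-1.3333)·(2.1667) + (-3.3333)·(-3.8333) + (-1.3333)·(-2.8333) + (2.6667)·(3.1667) + (2.6667)·(1.1667)) / 5 = 25.3333/5 = 5.0667
  s[A,C] = ((0.6667)·(1) + (-1.3333)·(3) + (-3.3333)·(-3) + (-1.3333)·(0) + (2.6667)·(1) + (2.6667)·(-2)) / 5 = 4/5 = 0.8
  s[B,B] = ((0.1667)·(0.1667) + (2.1667)·(2.1667) + (-3.8333)·(-3.8333) + (-2.8333)·(-2.8333) + (3.1667)·(3.1667) + (1.1667)·(1.1667)) / 5 = 38.8333/5 = 7.7667
  s[B,C] = ((0.1667)·(1) + (2.1667)·(3) + (-3.8333)·(-3) + (-2.8333)·(0) + (3.1667)·(1) + (1.1667)·(-2)) / 5 = 19/5 = 3.8
  s[C,C] = ((1)·(1) + (3)·(3) + (-3)·(-3) + (0)·(0) + (1)·(1) + (-2)·(-2)) / 5 = 24/5 = 4.8
  Sample standard deviations s_i = √(s[i,i]):
  s(A) = √(5.8667) = 2.4221
  s(B) = √(7.7667) = 2.7869
  s(C) = √(4.8) = 2.1909

Step 3 — r_{ij} = s_{ij} / (s_i · s_j):
  r[A,A] = 1 (diagonal).
  r[A,B] = 5.0667 / (2.4221 · 2.7869) = 5.0667 / 6.7501 = 0.7506
  r[A,C] = 0.8 / (2.4221 · 2.1909) = 0.8 / 5.3066 = 0.1508
  r[B,B] = 1 (diagonal).
  r[B,C] = 3.8 / (2.7869 · 2.1909) = 3.8 / 6.1057 = 0.6224
  r[C,C] = 1 (diagonal).

R is symmetric with unit diagonal. Assembling:

R = [[1, 0.7506, 0.1508],
 [0.7506, 1, 0.6224],
 [0.1508, 0.6224, 1]]


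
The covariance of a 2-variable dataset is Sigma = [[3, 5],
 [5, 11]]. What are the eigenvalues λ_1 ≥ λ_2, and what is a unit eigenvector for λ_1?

Step 1 — characteristic polynomial of 2×2 Sigma:
  det(Sigma - λI) = λ² - trace · λ + det = 0.
  trace = 3 + 11 = 14, det = 3·11 - (5)² = 8.
Step 2 — discriminant:
  Δ = trace² - 4·det = 196 - 32 = 164.
Step 3 — eigenvalues:
  λ = (trace ± √Δ)/2 = (14 ± 12.8062)/2,
  λ_1 = 13.4031,  λ_2 = 0.5969.

Step 4 — unit eigenvector for λ_1: solve (Sigma - λ_1 I)v = 0. First row:
  (3 - 13.4031)·v_x + (5)·v_y = 0, i.e. (-10.4031)·v_x + (5)·v_y = 0,
  so v ∝ (b, λ_1 - a) = (5, 10.4031) = u.
  ||u|| = √((5)² + (10.4031)²) = √(133.225) ≈ 11.5423,
  v_1 = u/||u|| ≈ (0.4332, 0.9013) (||v_1|| = 1).

λ_1 = 13.4031,  λ_2 = 0.5969;  v_1 ≈ (0.4332, 0.9013)


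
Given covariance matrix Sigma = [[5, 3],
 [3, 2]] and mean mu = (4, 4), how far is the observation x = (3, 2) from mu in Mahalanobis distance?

Step 1 — centre the observation: (x - mu) = (-1, -2).

Step 2 — invert Sigma. det(Sigma) = 5·2 - (3)² = 1.
  Sigma^{-1} = (1/det) · [[d, -b], [-b, a]] = [[2, -3],
 [-3, 5]].

Step 3 — form the quadratic (x - mu)^T · Sigma^{-1} · (x - mu):
  Sigma^{-1} · (x - mu) = (4, -7).
  (x - mu)^T · [Sigma^{-1} · (x - mu)] = (-1)·(4) + (-2)·(-7) = 10.

Step 4 — take square root: d = √(10) ≈ 3.1623.

d(x, mu) = √(10) ≈ 3.1623


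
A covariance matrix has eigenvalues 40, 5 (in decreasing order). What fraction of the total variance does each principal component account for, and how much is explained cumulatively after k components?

Step 1 — total variance = trace(Sigma) = Σ λ_i = 40 + 5 = 45.

Step 2 — fraction explained by component i = λ_i / Σ λ:
  PC1: 40/45 = 0.8889
  PC2: 5/45 = 0.1111

Step 3 — cumulative fraction after k components = (λ_1 + ... + λ_k) / Σ λ:
  k = 1: 40/45 = 0.8889
  k = 2: (40 + 5)/45 = 45/45 = 1

Summary (fraction, with percent):

explained: PC1 0.8889 (88.89%), PC2 0.1111 (11.11%);  cumulative: 0.8889, 1


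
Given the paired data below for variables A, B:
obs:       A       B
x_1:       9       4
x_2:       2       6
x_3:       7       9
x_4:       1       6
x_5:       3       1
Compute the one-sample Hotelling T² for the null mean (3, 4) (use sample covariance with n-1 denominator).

Step 1 — sample mean vector:
  mean(A) = (9 + 2 + 7 + 1 + 3) / 5 = 22/5 = 4.4
  mean(B) = (4 + 6 + 9 + 6 + 1) / 5 = 26/5 = 5.2
  x̄ = (4.4, 5.2),  deviation x̄ - mu_0 = (4.4, 5.2) - (3, 4) = (1.4, 1.2).

Step 2 — sample covariance matrix, S[i,j] = (1/(n-1)) · Σ_k (x_{k,i} - mean_i) · (x_{k,j} - mean_j), divisor n-1 = 4:
  S[A,A] = ((4.6)·(4.6) + (-2.4)·(-2.4) + (2.6)·(2.6) + (-3.4)·(-3.4) + (-1.4)·(-1.4)) / 4 = 47.2/4 = 11.8
  S[A,B] = ((4.6)·(-1.2) + (-2.4)·(0.8) + (2.6)·(3.8) + (-3.4)·(0.8) + (-1.4)·(-4.2)) / 4 = 5.6/4 = 1.4
  S[B,B] = ((-1.2)·(-1.2) + (0.8)·(0.8) + (3.8)·(3.8) + (0.8)·(0.8) + (-4.2)·(-4.2)) / 4 = 34.8/4 = 8.7
  S = [[11.8, 1.4],
 [1.4, 8.7]].

Step 3 — invert S. det(S) = 11.8·8.7 - (1.4)² = 100.7.
  S^{-1} = (1/det) · [[d, -b], [-b, a]] = [[0.0864, -0.0139],
 [-0.0139, 0.1172]].

Step 4 — quadratic form (x̄ - mu_0)^T · S^{-1} · (x̄ - mu_0):
  S^{-1} · (x̄ - mu_0) = (0.1043, 0.1212),
  (x̄ - mu_0)^T · [...] = (1.4)·(0.1043) + (1.2)·(0.1212) = 0.2914.

Step 5 — scale by n: T² = 5 · 0.2914 = 1.4568.

T² ≈ 1.4568


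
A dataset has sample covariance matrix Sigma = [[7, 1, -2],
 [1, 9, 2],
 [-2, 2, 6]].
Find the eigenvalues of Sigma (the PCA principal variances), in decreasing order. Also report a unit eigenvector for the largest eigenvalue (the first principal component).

Step 1 — characteristic polynomial p(λ) = det(λI - Sigma) = λ³ - tr·λ² + c_1·λ - det, where tr = trace, c_1 = sum of the principal 2×2 minors, det = det(Sigma):
  tr = 7 + 9 + 6 = 22,
  c_1 = (7·9 - (1)²) + (7·6 - (-2)²) + (9·6 - (2)²) = 62 + 38 + 50 = 150,
  det = 7·(9·6 - (2)²) - (1)·((1)·6 - (2)·(-2)) + (-2)·((1)·(2) - 9·(-2)) = 7·(50) - (1)·(10) + (-2)·(20) = 300.
  So p(λ) = λ³ - 22λ² + 150λ - 300.
Step 2 — look for an integer root (rational root theorem: any rational root is an integer divisor of 300). Testing λ = 10:
  p(10) = 1000 - 2200 + 1500 - 300 = 0  ✓
  Dividing out (λ - 10): p(λ) = (λ - 10)(λ² - 12λ + 30).
Step 3 — remaining eigenvalues from the quadratic λ² - 12λ + 30 = 0:
  Δ = 12² - 4·30 = 144 - 120 = 24,  λ = (12 ± √24)/2 = (12 ± 4.899)/2 ≈ 8.4495 or 3.5505.
  Sorted: λ_1 = 10,  λ_2 = 8.4495,  λ_3 = 3.5505  (check: sum = 22 = tr ✓).

Step 4 — unit eigenvector for λ_1 = 10: v spans the null space of (Sigma - λ_1 I), whose rows are
  r_1 = (-3, 1, -2),  r_2 = (1, -1, 2),  r_3 = (-2, 2, -4).
  v is orthogonal to every row, so take v ∝ r_1 × r_2 = ((1)·(2) - (-2)·(-1), (-2)·(1) - (-3)·(2), (-3)·(-1) - (1)·(1)) = (0, 4, 2).
  Rescale (divide by 2): u = (0, 2, 1).
  ||u|| = √((0)² + (2)² + (1)²) = √(5) ≈ 2.2361,  v_1 = u/||u|| ≈ (0, 0.8944, 0.4472) (||v_1|| = 1).

λ_1 = 10,  λ_2 = 8.4495,  λ_3 = 3.5505;  v_1 ≈ (0, 0.8944, 0.4472)


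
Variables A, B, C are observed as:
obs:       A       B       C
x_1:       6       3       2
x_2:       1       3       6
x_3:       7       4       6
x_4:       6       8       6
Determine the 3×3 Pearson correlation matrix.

Step 1 — column means:
  mean(A) = (6 + 1 + 7 + 6) / 4 = 20/4 = 5
  mean(B) = (3 + 3 + 4 + 8) / 4 = 18/4 = 4.5
  mean(C) = (2 + 6 + 6 + 6) / 4 = 20/4 = 5

Step 2 — sample variances and covariances s[i,j] = (1/(n-1)) · Σ_k (x_{k,i} - mean_i) · (x_{k,j} - mean_j), with n-1 = 3:
  s[A,A] = ((1)·(1) + (-4)·(-4) + (2)·(2) + (1)·(1)) / 3 = 22/3 = 7.3333
  s[A,B] = ((1)·(-1.5) + (-4)·(-1.5) + (2)·(-0.5) + (1)·(3.5)) / 3 = 7/3 = 2.3333
  s[A,C] = ((1)·(-3) + (-4)·(1) + (2)·(1) + (1)·(1)) / 3 = -4/3 = -1.3333
  s[B,B] = ((-1.5)·(-1.5) + (-1.5)·(-1.5) + (-0.5)·(-0.5) + (3.5)·(3.5)) / 3 = 17/3 = 5.6667
  s[B,C] = ((-1.5)·(-3) + (-1.5)·(1) + (-0.5)·(1) + (3.5)·(1)) / 3 = 6/3 = 2
  s[C,C] = ((-3)·(-3) + (1)·(1) + (1)·(1) + (1)·(1)) / 3 = 12/3 = 4
  Sample standard deviations s_i = √(s[i,i]):
  s(A) = √(7.3333) = 2.708
  s(B) = √(5.6667) = 2.3805
  s(C) = √(4) = 2

Step 3 — r_{ij} = s_{ij} / (s_i · s_j):
  r[A,A] = 1 (diagonal).
  r[A,B] = 2.3333 / (2.708 · 2.3805) = 2.3333 / 6.4464 = 0.362
  r[A,C] = -1.3333 / (2.708 · 2) = -1.3333 / 5.416 = -0.2462
  r[B,B] = 1 (diagonal).
  r[B,C] = 2 / (2.3805 · 2) = 2 / 4.761 = 0.4201
  r[C,C] = 1 (diagonal).

R is symmetric with unit diagonal. Assembling:

R = [[1, 0.362, -0.2462],
 [0.362, 1, 0.4201],
 [-0.2462, 0.4201, 1]]


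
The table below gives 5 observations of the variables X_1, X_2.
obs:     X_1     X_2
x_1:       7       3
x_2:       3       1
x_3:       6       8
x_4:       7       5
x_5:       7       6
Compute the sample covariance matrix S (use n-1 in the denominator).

Step 1 — column means:
  mean(X_1) = (7 + 3 + 6 + 7 + 7) / 5 = 30/5 = 6
  mean(X_2) = (3 + 1 + 8 + 5 + 6) / 5 = 23/5 = 4.6

Step 2 — sample covariance S[i,j] = (1/(n-1)) · Σ_k (x_{k,i} - mean_i) · (x_{k,j} - mean_j), with n-1 = 4.
  S[X_1,X_1] = ((1)·(1) + (-3)·(-3) + (0)·(0) + (1)·(1) + (1)·(1)) / 4 = 12/4 = 3
  S[X_1,X_2] = ((1)·(-1.6) + (-3)·(-3.6) + (0)·(3.4) + (1)·(0.4) + (1)·(1.4)) / 4 = 11/4 = 2.75
  S[X_2,X_2] = ((-1.6)·(-1.6) + (-3.6)·(-3.6) + (3.4)·(3.4) + (0.4)·(0.4) + (1.4)·(1.4)) / 4 = 29.2/4 = 7.3

S is symmetric (S[j,i] = S[i,j]). Assembling:

S = [[3, 2.75],
 [2.75, 7.3]]


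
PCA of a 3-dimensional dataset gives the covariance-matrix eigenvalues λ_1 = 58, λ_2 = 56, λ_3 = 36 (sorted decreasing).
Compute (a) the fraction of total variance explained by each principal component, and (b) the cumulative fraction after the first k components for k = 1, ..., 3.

Step 1 — total variance = trace(Sigma) = Σ λ_i = 58 + 56 + 36 = 150.

Step 2 — fraction explained by component i = λ_i / Σ λ:
  PC1: 58/150 = 0.3867
  PC2: 56/150 = 0.3733
  PC3: 36/150 = 0.24

Step 3 — cumulative fraction after k components = (λ_1 + ... + λ_k) / Σ λ:
  k = 1: 58/150 = 0.3867
  k = 2: (58 + 56)/150 = 114/150 = 0.76
  k = 3: (58 + 56 + 36)/150 = 150/150 = 1

Summary (fraction, with percent):

explained: PC1 0.3867 (38.67%), PC2 0.3733 (37.33%), PC3 0.24 (24%);  cumulative: 0.3867, 0.76, 1


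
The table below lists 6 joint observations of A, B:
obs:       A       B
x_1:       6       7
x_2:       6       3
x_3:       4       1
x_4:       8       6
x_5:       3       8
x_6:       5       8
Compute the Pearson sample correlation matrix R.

Step 1 — column means:
  mean(A) = (6 + 6 + 4 + 8 + 3 + 5) / 6 = 32/6 = 5.3333
  mean(B) = (7 + 3 + 1 + 6 + 8 + 8) / 6 = 33/6 = 5.5

Step 2 — sample variances and covariances s[i,j] = (1/(n-1)) · Σ_k (x_{k,i} - mean_i) · (x_{k,j} - mean_j), with n-1 = 5:
  s[A,A] = ((0.6667)·(0.6667) + (0.6667)·(0.6667) + (-1.3333)·(-1.3333) + (2.6667)·(2.6667) + (-2.3333)·(-2.3333) + (-0.3333)·(-0.3333)) / 5 = 15.3333/5 = 3.0667
  s[A,B] = ((0.6667)·(1.5) + (0.6667)·(-2.5) + (-1.3333)·(-4.5) + (2.6667)·(0.5) + (-2.3333)·(2.5) + (-0.3333)·(2.5)) / 5 = 0/5 = 0
  s[B,B] = ((1.5)·(1.5) + (-2.5)·(-2.5) + (-4.5)·(-4.5) + (0.5)·(0.5) + (2.5)·(2.5) + (2.5)·(2.5)) / 5 = 41.5/5 = 8.3
  Sample standard deviations s_i = √(s[i,i]):
  s(A) = √(3.0667) = 1.7512
  s(B) = √(8.3) = 2.881

Step 3 — r_{ij} = s_{ij} / (s_i · s_j):
  r[A,A] = 1 (diagonal).
  r[A,B] = 0 / (1.7512 · 2.881) = 0 / 5.0451 = 0
  r[B,B] = 1 (diagonal).

R is symmetric with unit diagonal. Assembling:

R = [[1, 0],
 [0, 1]]


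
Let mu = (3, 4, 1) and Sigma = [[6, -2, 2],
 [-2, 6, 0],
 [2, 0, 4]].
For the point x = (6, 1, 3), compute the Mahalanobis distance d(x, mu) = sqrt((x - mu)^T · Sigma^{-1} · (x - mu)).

Step 1 — centre the observation: (x - mu) = (3, -3, 2).

Step 2 — invert Sigma (cofactor / det for 3×3, or solve directly):
  Sigma^{-1} = [[0.2308, 0.0769, -0.1154],
 [0.0769, 0.1923, -0.0385],
 [-0.1154, -0.0385, 0.3077]].

Step 3 — form the quadratic (x - mu)^T · Sigma^{-1} · (x - mu):
  Sigma^{-1} · (x - mu) = (0.2308, -0.4231, 0.3846).
  (x - mu)^T · [Sigma^{-1} · (x - mu)] = (3)·(0.2308) + (-3)·(-0.4231) + (2)·(0.3846) = 2.7308.

Step 4 — take square root: d = √(2.7308) ≈ 1.6525.

d(x, mu) = √(2.7308) ≈ 1.6525


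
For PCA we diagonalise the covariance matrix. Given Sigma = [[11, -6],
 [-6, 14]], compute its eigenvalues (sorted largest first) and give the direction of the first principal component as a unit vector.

Step 1 — characteristic polynomial of 2×2 Sigma:
  det(Sigma - λI) = λ² - trace · λ + det = 0.
  trace = 11 + 14 = 25, det = 11·14 - (-6)² = 118.
Step 2 — discriminant:
  Δ = trace² - 4·det = 625 - 472 = 153.
Step 3 — eigenvalues:
  λ = (trace ± √Δ)/2 = (25 ± 12.3693)/2,
  λ_1 = 18.6847,  λ_2 = 6.3153.

Step 4 — unit eigenvector for λ_1: solve (Sigma - λ_1 I)v = 0. First row:
  (11 - 18.6847)·v_x + (-6)·v_y = 0, i.e. (-7.6847)·v_x + (-6)·v_y = 0,
  so v ∝ (b, λ_1 - a) = (-6, 7.6847); multiply by -1 so the first entry is positive: u = (6, -7.6847).
  ||u|| = √((6)² + (-7.6847)²) = √(95.054) ≈ 9.7496,
  v_1 = u/||u|| ≈ (0.6154, -0.7882) (||v_1|| = 1).

λ_1 = 18.6847,  λ_2 = 6.3153;  v_1 ≈ (0.6154, -0.7882)


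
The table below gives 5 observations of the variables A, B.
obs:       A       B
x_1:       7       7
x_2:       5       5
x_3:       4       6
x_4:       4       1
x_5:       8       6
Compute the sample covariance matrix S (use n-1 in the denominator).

Step 1 — column means:
  mean(A) = (7 + 5 + 4 + 4 + 8) / 5 = 28/5 = 5.6
  mean(B) = (7 + 5 + 6 + 1 + 6) / 5 = 25/5 = 5

Step 2 — sample covariance S[i,j] = (1/(n-1)) · Σ_k (x_{k,i} - mean_i) · (x_{k,j} - mean_j), with n-1 = 4.
  S[A,A] = ((1.4)·(1.4) + (-0.6)·(-0.6) + (-1.6)·(-1.6) + (-1.6)·(-1.6) + (2.4)·(2.4)) / 4 = 13.2/4 = 3.3
  S[A,B] = ((1.4)·(2) + (-0.6)·(0) + (-1.6)·(1) + (-1.6)·(-4) + (2.4)·(1)) / 4 = 10/4 = 2.5
  S[B,B] = ((2)·(2) + (0)·(0) + (1)·(1) + (-4)·(-4) + (1)·(1)) / 4 = 22/4 = 5.5

S is symmetric (S[j,i] = S[i,j]). Assembling:

S = [[3.3, 2.5],
 [2.5, 5.5]]


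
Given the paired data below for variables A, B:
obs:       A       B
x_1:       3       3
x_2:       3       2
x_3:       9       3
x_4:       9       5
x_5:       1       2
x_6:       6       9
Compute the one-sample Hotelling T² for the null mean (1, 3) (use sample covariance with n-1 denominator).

Step 1 — sample mean vector:
  mean(A) = (3 + 3 + 9 + 9 + 1 + 6) / 6 = 31/6 = 5.1667
  mean(B) = (3 + 2 + 3 + 5 + 2 + 9) / 6 = 24/6 = 4
  x̄ = (5.1667, 4),  deviation x̄ - mu_0 = (5.1667, 4) - (1, 3) = (4.1667, 1).

Step 2 — sample covariance matrix, S[i,j] = (1/(n-1)) · Σ_k (x_{k,i} - mean_i) · (x_{k,j} - mean_j), divisor n-1 = 5:
  S[A,A] = ((-2.1667)·(-2.1667) + (-2.1667)·(-2.1667) + (3.8333)·(3.8333) + (3.8333)·(3.8333) + (-4.1667)·(-4.1667) + (0.8333)·(0.8333)) / 5 = 56.8333/5 = 11.3667
  S[A,B] = ((-2.1667)·(-1) + (-2.1667)·(-2) + (3.8333)·(-1) + (3.8333)·(1) + (-4.1667)·(-2) + (0.8333)·(5)) / 5 = 19/5 = 3.8
  S[B,B] = ((-1)·(-1) + (-2)·(-2) + (-1)·(-1) + (1)·(1) + (-2)·(-2) + (5)·(5)) / 5 = 36/5 = 7.2
  S = [[11.3667, 3.8],
 [3.8, 7.2]].

Step 3 — invert S. det(S) = 11.3667·7.2 - (3.8)² = 67.4.
  S^{-1} = (1/det) · [[d, -b], [-b, a]] = [[0.1068, -0.0564],
 [-0.0564, 0.1686]].

Step 4 — quadratic form (x̄ - mu_0)^T · S^{-1} · (x̄ - mu_0):
  S^{-1} · (x̄ - mu_0) = (0.3887, -0.0663),
  (x̄ - mu_0)^T · [...] = (4.1667)·(0.3887) + (1)·(-0.0663) = 1.5534.

Step 5 — scale by n: T² = 6 · 1.5534 = 9.3205.

T² ≈ 9.3205


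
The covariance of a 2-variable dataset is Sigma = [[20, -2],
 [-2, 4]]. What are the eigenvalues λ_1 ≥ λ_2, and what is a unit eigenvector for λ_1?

Step 1 — characteristic polynomial of 2×2 Sigma:
  det(Sigma - λI) = λ² - trace · λ + det = 0.
  trace = 20 + 4 = 24, det = 20·4 - (-2)² = 76.
Step 2 — discriminant:
  Δ = trace² - 4·det = 576 - 304 = 272.
Step 3 — eigenvalues:
  λ = (trace ± √Δ)/2 = (24 ± 16.4924)/2,
  λ_1 = 20.2462,  λ_2 = 3.7538.

Step 4 — unit eigenvector for λ_1: solve (Sigma - λ_1 I)v = 0. First row:
  (20 - 20.2462)·v_x + (-2)·v_y = 0, i.e. (-0.2462)·v_x + (-2)·v_y = 0,
  so v ∝ (b, λ_1 - a) = (-2, 0.2462); multiply by -1 so the first entry is positive: u = (2, -0.2462).
  ||u|| = √((2)² + (-0.2462)²) = √(4.0606) ≈ 2.0151,
  v_1 = u/||u|| ≈ (0.9925, -0.1222) (||v_1|| = 1).

λ_1 = 20.2462,  λ_2 = 3.7538;  v_1 ≈ (0.9925, -0.1222)


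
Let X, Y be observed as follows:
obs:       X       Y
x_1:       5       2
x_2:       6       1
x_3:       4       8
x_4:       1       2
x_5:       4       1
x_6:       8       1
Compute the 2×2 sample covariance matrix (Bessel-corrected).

Step 1 — column means:
  mean(X) = (5 + 6 + 4 + 1 + 4 + 8) / 6 = 28/6 = 4.6667
  mean(Y) = (2 + 1 + 8 + 2 + 1 + 1) / 6 = 15/6 = 2.5

Step 2 — sample covariance S[i,j] = (1/(n-1)) · Σ_k (x_{k,i} - mean_i) · (x_{k,j} - mean_j), with n-1 = 5.
  S[X,X] = ((0.3333)·(0.3333) + (1.3333)·(1.3333) + (-0.6667)·(-0.6667) + (-3.6667)·(-3.6667) + (-0.6667)·(-0.6667) + (3.3333)·(3.3333)) / 5 = 27.3333/5 = 5.4667
  S[X,Y] = ((0.3333)·(-0.5) + (1.3333)·(-1.5) + (-0.6667)·(5.5) + (-3.6667)·(-0.5) + (-0.6667)·(-1.5) + (3.3333)·(-1.5)) / 5 = -8/5 = -1.6
  S[Y,Y] = ((-0.5)·(-0.5) + (-1.5)·(-1.5) + (5.5)·(5.5) + (-0.5)·(-0.5) + (-1.5)·(-1.5) + (-1.5)·(-1.5)) / 5 = 37.5/5 = 7.5

S is symmetric (S[j,i] = S[i,j]). Assembling:

S = [[5.4667, -1.6],
 [-1.6, 7.5]]


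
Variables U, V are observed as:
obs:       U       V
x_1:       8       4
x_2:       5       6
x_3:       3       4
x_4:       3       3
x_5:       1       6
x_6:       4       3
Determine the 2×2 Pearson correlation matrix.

Step 1 — column means:
  mean(U) = (8 + 5 + 3 + 3 + 1 + 4) / 6 = 24/6 = 4
  mean(V) = (4 + 6 + 4 + 3 + 6 + 3) / 6 = 26/6 = 4.3333

Step 2 — sample variances and covariances s[i,j] = (1/(n-1)) · Σ_k (x_{k,i} - mean_i) · (x_{k,j} - mean_j), with n-1 = 5:
  s[U,U] = ((4)·(4) + (1)·(1) + (-1)·(-1) + (-1)·(-1) + (-3)·(-3) + (0)·(0)) / 5 = 28/5 = 5.6
  s[U,V] = ((4)·(-0.3333) + (1)·(1.6667) + (-1)·(-0.3333) + (-1)·(-1.3333) + (-3)·(1.6667) + (0)·(-1.3333)) / 5 = -3/5 = -0.6
  s[V,V] = ((-0.3333)·(-0.3333) + (1.6667)·(1.6667) + (-0.3333)·(-0.3333) + (-1.3333)·(-1.3333) + (1.6667)·(1.6667) + (-1.3333)·(-1.3333)) / 5 = 9.3333/5 = 1.8667
  Sample standard deviations s_i = √(s[i,i]):
  s(U) = √(5.6) = 2.3664
  s(V) = √(1.8667) = 1.3663

Step 3 — r_{ij} = s_{ij} / (s_i · s_j):
  r[U,U] = 1 (diagonal).
  r[U,V] = -0.6 / (2.3664 · 1.3663) = -0.6 / 3.2332 = -0.1856
  r[V,V] = 1 (diagonal).

R is symmetric with unit diagonal. Assembling:

R = [[1, -0.1856],
 [-0.1856, 1]]


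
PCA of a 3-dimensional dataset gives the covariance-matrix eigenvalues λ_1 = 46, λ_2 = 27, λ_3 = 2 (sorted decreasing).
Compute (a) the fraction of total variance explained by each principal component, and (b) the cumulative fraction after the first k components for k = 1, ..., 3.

Step 1 — total variance = trace(Sigma) = Σ λ_i = 46 + 27 + 2 = 75.

Step 2 — fraction explained by component i = λ_i / Σ λ:
  PC1: 46/75 = 0.6133
  PC2: 27/75 = 0.36
  PC3: 2/75 = 0.0267

Step 3 — cumulative fraction after k components = (λ_1 + ... + λ_k) / Σ λ:
  k = 1: 46/75 = 0.6133
  k = 2: (46 + 27)/75 = 73/75 = 0.9733
  k = 3: (46 + 27 + 2)/75 = 75/75 = 1

Summary (fraction, with percent):

explained: PC1 0.6133 (61.33%), PC2 0.36 (36%), PC3 0.0267 (2.67%);  cumulative: 0.6133, 0.9733, 1


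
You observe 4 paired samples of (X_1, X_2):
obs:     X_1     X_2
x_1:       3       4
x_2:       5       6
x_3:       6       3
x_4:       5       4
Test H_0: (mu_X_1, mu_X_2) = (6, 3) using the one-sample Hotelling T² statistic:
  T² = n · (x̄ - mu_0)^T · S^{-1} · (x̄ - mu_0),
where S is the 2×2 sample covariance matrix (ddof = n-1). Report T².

Step 1 — sample mean vector:
  mean(X_1) = (3 + 5 + 6 + 5) / 4 = 19/4 = 4.75
  mean(X_2) = (4 + 6 + 3 + 4) / 4 = 17/4 = 4.25
  x̄ = (4.75, 4.25),  deviation x̄ - mu_0 = (4.75, 4.25) - (6, 3) = (-1.25, 1.25).

Step 2 — sample covariance matrix, S[i,j] = (1/(n-1)) · Σ_k (x_{k,i} - mean_i) · (x_{k,j} - mean_j), divisor n-1 = 3:
  S[X_1,X_1] = ((-1.75)·(-1.75) + (0.25)·(0.25) + (1.25)·(1.25) + (0.25)·(0.25)) / 3 = 4.75/3 = 1.5833
  S[X_1,X_2] = ((-1.75)·(-0.25) + (0.25)·(1.75) + (1.25)·(-1.25) + (0.25)·(-0.25)) / 3 = -0.75/3 = -0.25
  S[X_2,X_2] = ((-0.25)·(-0.25) + (1.75)·(1.75) + (-1.25)·(-1.25) + (-0.25)·(-0.25)) / 3 = 4.75/3 = 1.5833
  S = [[1.5833, -0.25],
 [-0.25, 1.5833]].

Step 3 — invert S. det(S) = 1.5833·1.5833 - (-0.25)² = 2.4444.
  S^{-1} = (1/det) · [[d, -b], [-b, a]] = [[0.6477, 0.1023],
 [0.1023, 0.6477]].

Step 4 — quadratic form (x̄ - mu_0)^T · S^{-1} · (x̄ - mu_0):
  S^{-1} · (x̄ - mu_0) = (-0.6818, 0.6818),
  (x̄ - mu_0)^T · [...] = (-1.25)·(-0.6818) + (1.25)·(0.6818) = 1.7045.

Step 5 — scale by n: T² = 4 · 1.7045 = 6.8182.

T² ≈ 6.8182


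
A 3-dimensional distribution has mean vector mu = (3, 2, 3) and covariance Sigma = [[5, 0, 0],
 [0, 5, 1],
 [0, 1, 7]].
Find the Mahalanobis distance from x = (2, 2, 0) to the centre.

Step 1 — centre the observation: (x - mu) = (-1, 0, -3).

Step 2 — invert Sigma (cofactor / det for 3×3, or solve directly):
  Sigma^{-1} = [[0.2, 0, 0],
 [0, 0.2059, -0.0294],
 [0, -0.0294, 0.1471]].

Step 3 — form the quadratic (x - mu)^T · Sigma^{-1} · (x - mu):
  Sigma^{-1} · (x - mu) = (-0.2, 0.0882, -0.4412).
  (x - mu)^T · [Sigma^{-1} · (x - mu)] = (-1)·(-0.2) + (0)·(0.0882) + (-3)·(-0.4412) = 1.5235.

Step 4 — take square root: d = √(1.5235) ≈ 1.2343.

d(x, mu) = √(1.5235) ≈ 1.2343


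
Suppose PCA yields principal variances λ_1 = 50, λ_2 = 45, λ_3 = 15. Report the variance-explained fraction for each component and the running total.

Step 1 — total variance = trace(Sigma) = Σ λ_i = 50 + 45 + 15 = 110.

Step 2 — fraction explained by component i = λ_i / Σ λ:
  PC1: 50/110 = 0.4545
  PC2: 45/110 = 0.4091
  PC3: 15/110 = 0.1364

Step 3 — cumulative fraction after k components = (λ_1 + ... + λ_k) / Σ λ:
  k = 1: 50/110 = 0.4545
  k = 2: (50 + 45)/110 = 95/110 = 0.8636
  k = 3: (50 + 45 + 15)/110 = 110/110 = 1

Summary (fraction, with percent):

explained: PC1 0.4545 (45.45%), PC2 0.4091 (40.91%), PC3 0.1364 (13.64%);  cumulative: 0.4545, 0.8636, 1


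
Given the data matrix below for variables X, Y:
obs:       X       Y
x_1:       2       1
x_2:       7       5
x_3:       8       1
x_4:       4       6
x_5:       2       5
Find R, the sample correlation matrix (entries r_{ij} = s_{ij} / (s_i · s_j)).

Step 1 — column means:
  mean(X) = (2 + 7 + 8 + 4 + 2) / 5 = 23/5 = 4.6
  mean(Y) = (1 + 5 + 1 + 6 + 5) / 5 = 18/5 = 3.6

Step 2 — sample variances and covariances s[i,j] = (1/(n-1)) · Σ_k (x_{k,i} - mean_i) · (x_{k,j} - mean_j), with n-1 = 4:
  s[X,X] = ((-2.6)·(-2.6) + (2.4)·(2.4) + (3.4)·(3.4) + (-0.6)·(-0.6) + (-2.6)·(-2.6)) / 4 = 31.2/4 = 7.8
  s[X,Y] = ((-2.6)·(-2.6) + (2.4)·(1.4) + (3.4)·(-2.6) + (-0.6)·(2.4) + (-2.6)·(1.4)) / 4 = -3.8/4 = -0.95
  s[Y,Y] = ((-2.6)·(-2.6) + (1.4)·(1.4) + (-2.6)·(-2.6) + (2.4)·(2.4) + (1.4)·(1.4)) / 4 = 23.2/4 = 5.8
  Sample standard deviations s_i = √(s[i,i]):
  s(X) = √(7.8) = 2.7928
  s(Y) = √(5.8) = 2.4083

Step 3 — r_{ij} = s_{ij} / (s_i · s_j):
  r[X,X] = 1 (diagonal).
  r[X,Y] = -0.95 / (2.7928 · 2.4083) = -0.95 / 6.7261 = -0.1412
  r[Y,Y] = 1 (diagonal).

R is symmetric with unit diagonal. Assembling:

R = [[1, -0.1412],
 [-0.1412, 1]]


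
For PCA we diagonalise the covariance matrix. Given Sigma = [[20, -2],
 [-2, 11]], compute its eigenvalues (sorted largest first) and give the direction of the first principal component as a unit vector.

Step 1 — characteristic polynomial of 2×2 Sigma:
  det(Sigma - λI) = λ² - trace · λ + det = 0.
  trace = 20 + 11 = 31, det = 20·11 - (-2)² = 216.
Step 2 — discriminant:
  Δ = trace² - 4·det = 961 - 864 = 97.
Step 3 — eigenvalues:
  λ = (trace ± √Δ)/2 = (31 ± 9.8489)/2,
  λ_1 = 20.4244,  λ_2 = 10.5756.

Step 4 — unit eigenvector for λ_1: solve (Sigma - λ_1 I)v = 0. First row:
  (20 - 20.4244)·v_x + (-2)·v_y = 0, i.e. (-0.4244)·v_x + (-2)·v_y = 0,
  so v ∝ (b, λ_1 - a) = (-2, 0.4244); multiply by -1 so the first entry is positive: u = (2, -0.4244).
  ||u|| = √((2)² + (-0.4244)²) = √(4.1801) ≈ 2.0445,
  v_1 = u/||u|| ≈ (0.9782, -0.2076) (||v_1|| = 1).

λ_1 = 20.4244,  λ_2 = 10.5756;  v_1 ≈ (0.9782, -0.2076)


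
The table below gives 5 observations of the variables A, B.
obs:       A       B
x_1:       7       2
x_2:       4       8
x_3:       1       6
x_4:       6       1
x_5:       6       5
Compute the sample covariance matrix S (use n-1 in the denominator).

Step 1 — column means:
  mean(A) = (7 + 4 + 1 + 6 + 6) / 5 = 24/5 = 4.8
  mean(B) = (2 + 8 + 6 + 1 + 5) / 5 = 22/5 = 4.4

Step 2 — sample covariance S[i,j] = (1/(n-1)) · Σ_k (x_{k,i} - mean_i) · (x_{k,j} - mean_j), with n-1 = 4.
  S[A,A] = ((2.2)·(2.2) + (-0.8)·(-0.8) + (-3.8)·(-3.8) + (1.2)·(1.2) + (1.2)·(1.2)) / 4 = 22.8/4 = 5.7
  S[A,B] = ((2.2)·(-2.4) + (-0.8)·(3.6) + (-3.8)·(1.6) + (1.2)·(-3.4) + (1.2)·(0.6)) / 4 = -17.6/4 = -4.4
  S[B,B] = ((-2.4)·(-2.4) + (3.6)·(3.6) + (1.6)·(1.6) + (-3.4)·(-3.4) + (0.6)·(0.6)) / 4 = 33.2/4 = 8.3

S is symmetric (S[j,i] = S[i,j]). Assembling:

S = [[5.7, -4.4],
 [-4.4, 8.3]]


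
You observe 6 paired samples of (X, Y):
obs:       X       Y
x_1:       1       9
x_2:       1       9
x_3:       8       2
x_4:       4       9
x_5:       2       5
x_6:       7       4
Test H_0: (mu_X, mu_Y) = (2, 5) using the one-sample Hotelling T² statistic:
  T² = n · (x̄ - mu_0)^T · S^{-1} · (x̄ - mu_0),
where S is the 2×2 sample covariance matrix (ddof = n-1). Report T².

Step 1 — sample mean vector:
  mean(X) = (1 + 1 + 8 + 4 + 2 + 7) / 6 = 23/6 = 3.8333
  mean(Y) = (9 + 9 + 2 + 9 + 5 + 4) / 6 = 38/6 = 6.3333
  x̄ = (3.8333, 6.3333),  deviation x̄ - mu_0 = (3.8333, 6.3333) - (2, 5) = (1.8333, 1.3333).

Step 2 — sample covariance matrix, S[i,j] = (1/(n-1)) · Σ_k (x_{k,i} - mean_i) · (x_{k,j} - mean_j), divisor n-1 = 5:
  S[X,X] = ((-2.8333)·(-2.8333) + (-2.8333)·(-2.8333) + (4.1667)·(4.1667) + (0.1667)·(0.1667) + (-1.8333)·(-1.8333) + (3.1667)·(3.1667)) / 5 = 46.8333/5 = 9.3667
  S[X,Y] = ((-2.8333)·(2.6667) + (-2.8333)·(2.6667) + (4.1667)·(-4.3333) + (0.1667)·(2.6667) + (-1.8333)·(-1.3333) + (3.1667)·(-2.3333)) / 5 = -37.6667/5 = -7.5333
  S[Y,Y] = ((2.6667)·(2.6667) + (2.6667)·(2.6667) + (-4.3333)·(-4.3333) + (2.6667)·(2.6667) + (-1.3333)·(-1.3333) + (-2.3333)·(-2.3333)) / 5 = 47.3333/5 = 9.4667
  S = [[9.3667, -7.5333],
 [-7.5333, 9.4667]].

Step 3 — invert S. det(S) = 9.3667·9.4667 - (-7.5333)² = 31.92.
  S^{-1} = (1/det) · [[d, -b], [-b, a]] = [[0.2966, 0.236],
 [0.236, 0.2934]].

Step 4 — quadratic form (x̄ - mu_0)^T · S^{-1} · (x̄ - mu_0):
  S^{-1} · (x̄ - mu_0) = (0.8584, 0.8239),
  (x̄ - mu_0)^T · [...] = (1.8333)·(0.8584) + (1.3333)·(0.8239) = 2.6723.

Step 5 — scale by n: T² = 6 · 2.6723 = 16.0338.

T² ≈ 16.0338


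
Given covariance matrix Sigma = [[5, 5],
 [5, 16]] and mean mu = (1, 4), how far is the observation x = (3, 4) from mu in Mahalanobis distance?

Step 1 — centre the observation: (x - mu) = (2, 0).

Step 2 — invert Sigma. det(Sigma) = 5·16 - (5)² = 55.
  Sigma^{-1} = (1/det) · [[d, -b], [-b, a]] = [[0.2909, -0.0909],
 [-0.0909, 0.0909]].

Step 3 — form the quadratic (x - mu)^T · Sigma^{-1} · (x - mu):
  Sigma^{-1} · (x - mu) = (0.5818, -0.1818).
  (x - mu)^T · [Sigma^{-1} · (x - mu)] = (2)·(0.5818) + (0)·(-0.1818) = 1.1636.

Step 4 — take square root: d = √(1.1636) ≈ 1.0787.

d(x, mu) = √(1.1636) ≈ 1.0787


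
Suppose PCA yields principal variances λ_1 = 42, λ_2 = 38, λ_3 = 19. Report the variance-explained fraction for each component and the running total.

Step 1 — total variance = trace(Sigma) = Σ λ_i = 42 + 38 + 19 = 99.

Step 2 — fraction explained by component i = λ_i / Σ λ:
  PC1: 42/99 = 0.4242
  PC2: 38/99 = 0.3838
  PC3: 19/99 = 0.1919

Step 3 — cumulative fraction after k components = (λ_1 + ... + λ_k) / Σ λ:
  k = 1: 42/99 = 0.4242
  k = 2: (42 + 38)/99 = 80/99 = 0.8081
  k = 3: (42 + 38 + 19)/99 = 99/99 = 1

Summary (fraction, with percent):

explained: PC1 0.4242 (42.42%), PC2 0.3838 (38.38%), PC3 0.1919 (19.19%);  cumulative: 0.4242, 0.8081, 1


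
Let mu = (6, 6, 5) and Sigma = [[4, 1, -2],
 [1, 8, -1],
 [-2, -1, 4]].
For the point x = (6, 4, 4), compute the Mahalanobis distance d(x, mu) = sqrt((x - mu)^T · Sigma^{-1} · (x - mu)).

Step 1 — centre the observation: (x - mu) = (0, -2, -1).

Step 2 — invert Sigma (cofactor / det for 3×3, or solve directly):
  Sigma^{-1} = [[0.337, -0.0217, 0.163],
 [-0.0217, 0.1304, 0.0217],
 [0.163, 0.0217, 0.337]].

Step 3 — form the quadratic (x - mu)^T · Sigma^{-1} · (x - mu):
  Sigma^{-1} · (x - mu) = (-0.1196, -0.2826, -0.3804).
  (x - mu)^T · [Sigma^{-1} · (x - mu)] = (0)·(-0.1196) + (-2)·(-0.2826) + (-1)·(-0.3804) = 0.9457.

Step 4 — take square root: d = √(0.9457) ≈ 0.9724.

d(x, mu) = √(0.9457) ≈ 0.9724


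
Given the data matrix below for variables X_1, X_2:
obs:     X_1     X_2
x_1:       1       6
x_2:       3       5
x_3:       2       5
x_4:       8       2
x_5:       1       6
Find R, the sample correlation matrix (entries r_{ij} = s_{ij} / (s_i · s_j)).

Step 1 — column means:
  mean(X_1) = (1 + 3 + 2 + 8 + 1) / 5 = 15/5 = 3
  mean(X_2) = (6 + 5 + 5 + 2 + 6) / 5 = 24/5 = 4.8

Step 2 — sample variances and covariances s[i,j] = (1/(n-1)) · Σ_k (x_{k,i} - mean_i) · (x_{k,j} - mean_j), with n-1 = 4:
  s[X_1,X_1] = ((-2)·(-2) + (0)·(0) + (-1)·(-1) + (5)·(5) + (-2)·(-2)) / 4 = 34/4 = 8.5
  s[X_1,X_2] = ((-2)·(1.2) + (0)·(0.2) + (-1)·(0.2) + (5)·(-2.8) + (-2)·(1.2)) / 4 = -19/4 = -4.75
  s[X_2,X_2] = ((1.2)·(1.2) + (0.2)·(0.2) + (0.2)·(0.2) + (-2.8)·(-2.8) + (1.2)·(1.2)) / 4 = 10.8/4 = 2.7
  Sample standard deviations s_i = √(s[i,i]):
  s(X_1) = √(8.5) = 2.9155
  s(X_2) = √(2.7) = 1.6432

Step 3 — r_{ij} = s_{ij} / (s_i · s_j):
  r[X_1,X_1] = 1 (diagonal).
  r[X_1,X_2] = -4.75 / (2.9155 · 1.6432) = -4.75 / 4.7906 = -0.9915
  r[X_2,X_2] = 1 (diagonal).

R is symmetric with unit diagonal. Assembling:

R = [[1, -0.9915],
 [-0.9915, 1]]


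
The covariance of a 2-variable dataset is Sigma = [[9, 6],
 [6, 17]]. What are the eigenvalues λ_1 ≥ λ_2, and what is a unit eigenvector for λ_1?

Step 1 — characteristic polynomial of 2×2 Sigma:
  det(Sigma - λI) = λ² - trace · λ + det = 0.
  trace = 9 + 17 = 26, det = 9·17 - (6)² = 117.
Step 2 — discriminant:
  Δ = trace² - 4·det = 676 - 468 = 208.
Step 3 — eigenvalues:
  λ = (trace ± √Δ)/2 = (26 ± 14.4222)/2,
  λ_1 = 20.2111,  λ_2 = 5.7889.

Step 4 — unit eigenvector for λ_1: solve (Sigma - λ_1 I)v = 0. First row:
  (9 - 20.2111)·v_x + (6)·v_y = 0, i.e. (-11.2111)·v_x + (6)·v_y = 0,
  so v ∝ (b, λ_1 - a) = (6, 11.2111) = u.
  ||u|| = √((6)² + (11.2111)²) = √(161.6888) ≈ 12.7157,
  v_1 = u/||u|| ≈ (0.4719, 0.8817) (||v_1|| = 1).

λ_1 = 20.2111,  λ_2 = 5.7889;  v_1 ≈ (0.4719, 0.8817)


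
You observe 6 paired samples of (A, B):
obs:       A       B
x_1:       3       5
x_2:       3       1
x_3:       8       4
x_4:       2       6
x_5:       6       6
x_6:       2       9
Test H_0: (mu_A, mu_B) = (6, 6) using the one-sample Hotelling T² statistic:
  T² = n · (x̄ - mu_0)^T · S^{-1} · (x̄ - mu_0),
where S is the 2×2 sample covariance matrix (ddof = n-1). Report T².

Step 1 — sample mean vector:
  mean(A) = (3 + 3 + 8 + 2 + 6 + 2) / 6 = 24/6 = 4
  mean(B) = (5 + 1 + 4 + 6 + 6 + 9) / 6 = 31/6 = 5.1667
  x̄ = (4, 5.1667),  deviation x̄ - mu_0 = (4, 5.1667) - (6, 6) = (-2, -0.8333).

Step 2 — sample covariance matrix, S[i,j] = (1/(n-1)) · Σ_k (x_{k,i} - mean_i) · (x_{k,j} - mean_j), divisor n-1 = 5:
  S[A,A] = ((-1)·(-1) + (-1)·(-1) + (4)·(4) + (-2)·(-2) + (2)·(2) + (-2)·(-2)) / 5 = 30/5 = 6
  S[A,B] = ((-1)·(-0.1667) + (-1)·(-4.1667) + (4)·(-1.1667) + (-2)·(0.8333) + (2)·(0.8333) + (-2)·(3.8333)) / 5 = -8/5 = -1.6
  S[B,B] = ((-0.1667)·(-0.1667) + (-4.1667)·(-4.1667) + (-1.1667)·(-1.1667) + (0.8333)·(0.8333) + (0.8333)·(0.8333) + (3.8333)·(3.8333)) / 5 = 34.8333/5 = 6.9667
  S = [[6, -1.6],
 [-1.6, 6.9667]].

Step 3 — invert S. det(S) = 6·6.9667 - (-1.6)² = 39.24.
  S^{-1} = (1/det) · [[d, -b], [-b, a]] = [[0.1775, 0.0408],
 [0.0408, 0.1529]].

Step 4 — quadratic form (x̄ - mu_0)^T · S^{-1} · (x̄ - mu_0):
  S^{-1} · (x̄ - mu_0) = (-0.3891, -0.209),
  (x̄ - mu_0)^T · [...] = (-2)·(-0.3891) + (-0.8333)·(-0.209) = 0.9523.

Step 5 — scale by n: T² = 6 · 0.9523 = 5.7136.

T² ≈ 5.7136


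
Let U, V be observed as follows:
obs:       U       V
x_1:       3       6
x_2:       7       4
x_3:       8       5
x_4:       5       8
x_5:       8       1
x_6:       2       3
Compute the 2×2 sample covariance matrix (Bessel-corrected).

Step 1 — column means:
  mean(U) = (3 + 7 + 8 + 5 + 8 + 2) / 6 = 33/6 = 5.5
  mean(V) = (6 + 4 + 5 + 8 + 1 + 3) / 6 = 27/6 = 4.5

Step 2 — sample covariance S[i,j] = (1/(n-1)) · Σ_k (x_{k,i} - mean_i) · (x_{k,j} - mean_j), with n-1 = 5.
  S[U,U] = ((-2.5)·(-2.5) + (1.5)·(1.5) + (2.5)·(2.5) + (-0.5)·(-0.5) + (2.5)·(2.5) + (-3.5)·(-3.5)) / 5 = 33.5/5 = 6.7
  S[U,V] = ((-2.5)·(1.5) + (1.5)·(-0.5) + (2.5)·(0.5) + (-0.5)·(3.5) + (2.5)·(-3.5) + (-3.5)·(-1.5)) / 5 = -8.5/5 = -1.7
  S[V,V] = ((1.5)·(1.5) + (-0.5)·(-0.5) + (0.5)·(0.5) + (3.5)·(3.5) + (-3.5)·(-3.5) + (-1.5)·(-1.5)) / 5 = 29.5/5 = 5.9

S is symmetric (S[j,i] = S[i,j]). Assembling:

S = [[6.7, -1.7],
 [-1.7, 5.9]]


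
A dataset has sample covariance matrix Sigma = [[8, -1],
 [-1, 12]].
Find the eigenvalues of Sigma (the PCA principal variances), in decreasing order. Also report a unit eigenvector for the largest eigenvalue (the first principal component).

Step 1 — characteristic polynomial of 2×2 Sigma:
  det(Sigma - λI) = λ² - trace · λ + det = 0.
  trace = 8 + 12 = 20, det = 8·12 - (-1)² = 95.
Step 2 — discriminant:
  Δ = trace² - 4·det = 400 - 380 = 20.
Step 3 — eigenvalues:
  λ = (trace ± √Δ)/2 = (20 ± 4.4721)/2,
  λ_1 = 12.2361,  λ_2 = 7.7639.

Step 4 — unit eigenvector for λ_1: solve (Sigma - λ_1 I)v = 0. First row:
  (8 - 12.2361)·v_x + (-1)·v_y = 0, i.e. (-4.2361)·v_x + (-1)·v_y = 0,
  so v ∝ (b, λ_1 - a) = (-1, 4.2361); multiply by -1 so the first entry is positive: u = (1, -4.2361).
  ||u|| = √((1)² + (-4.2361)²) = √(18.9443) ≈ 4.3525,
  v_1 = u/||u|| ≈ (0.2298, -0.9732) (||v_1|| = 1).

λ_1 = 12.2361,  λ_2 = 7.7639;  v_1 ≈ (0.2298, -0.9732)
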